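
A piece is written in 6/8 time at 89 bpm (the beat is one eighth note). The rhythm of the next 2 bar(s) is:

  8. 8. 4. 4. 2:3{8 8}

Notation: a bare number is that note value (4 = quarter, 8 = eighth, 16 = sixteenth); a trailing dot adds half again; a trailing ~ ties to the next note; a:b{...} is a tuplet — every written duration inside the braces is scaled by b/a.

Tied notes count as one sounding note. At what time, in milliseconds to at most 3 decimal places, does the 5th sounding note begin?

note 5 onset = 9b = 6067.416ms

1. 0.0ms @ 0 + 1011.236ms (3/2)
2. 1011.236ms @ 3/2 + 1011.236ms (3/2)
3. 2022.472ms @ 3 + 2022.472ms (3)
4. 4044.944ms @ 6 + 2022.472ms (3)
5. 6067.416ms @ 9 + 1011.236ms (3/2)
6. 7078.652ms @ 21/2 + 1011.236ms (3/2)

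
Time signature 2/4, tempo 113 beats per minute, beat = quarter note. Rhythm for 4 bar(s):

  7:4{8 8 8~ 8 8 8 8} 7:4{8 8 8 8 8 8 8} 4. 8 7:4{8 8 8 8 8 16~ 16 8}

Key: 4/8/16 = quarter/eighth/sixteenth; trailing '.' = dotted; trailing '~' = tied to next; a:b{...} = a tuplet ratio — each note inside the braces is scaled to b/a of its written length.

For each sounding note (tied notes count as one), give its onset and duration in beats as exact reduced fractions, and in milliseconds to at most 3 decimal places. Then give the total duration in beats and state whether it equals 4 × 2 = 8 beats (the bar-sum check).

1) 0.0ms=0b +151.707ms=2/7b
2) 151.707ms=2/7b +151.707ms=2/7b
3) 303.413ms=4/7b +303.413ms=4/7b
4) 606.827ms=8/7b +151.707ms=2/7b
5) 758.534ms=10/7b +151.707ms=2/7b
6) 910.24ms=12/7b +151.707ms=2/7b
7) 1061.947ms=2b +151.707ms=2/7b
8) 1213.654ms=16/7b +151.707ms=2/7b
9) 1365.36ms=18/7b +151.707ms=2/7b
10) 1517.067ms=20/7b +151.707ms=2/7b
11) 1668.774ms=22/7b +151.707ms=2/7b
12) 1820.48ms=24/7b +151.707ms=2/7b
13) 1972.187ms=26/7b +151.707ms=2/7b
14) 2123.894ms=4b +796.46ms=3/2b
15) 2920.354ms=11/2b +265.487ms=1/2b
16) 3185.841ms=6b +151.707ms=2/7b
17) 3337.547ms=44/7b +151.707ms=2/7b
18) 3489.254ms=46/7b +151.707ms=2/7b
19) 3640.961ms=48/7b +151.707ms=2/7b
20) 3792.668ms=50/7b +151.707ms=2/7b
21) 3944.374ms=52/7b +151.707ms=2/7b
22) 4096.081ms=54/7b +151.707ms=2/7b
Σ=8b of 8 (113bpm 2/4) — PASS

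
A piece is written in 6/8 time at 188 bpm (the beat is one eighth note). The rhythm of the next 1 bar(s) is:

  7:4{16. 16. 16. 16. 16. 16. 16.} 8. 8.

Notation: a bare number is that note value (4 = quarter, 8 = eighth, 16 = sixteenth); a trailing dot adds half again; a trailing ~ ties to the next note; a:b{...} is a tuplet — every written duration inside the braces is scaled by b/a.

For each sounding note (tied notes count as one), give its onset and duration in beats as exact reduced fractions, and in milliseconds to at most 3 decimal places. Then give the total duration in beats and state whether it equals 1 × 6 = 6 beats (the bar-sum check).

1) 0.0ms=0b +136.778ms=3/7b
2) 136.778ms=3/7b +136.778ms=3/7b
3) 273.556ms=6/7b +136.778ms=3/7b
4) 410.334ms=9/7b +136.778ms=3/7b
5) 547.112ms=12/7b +136.778ms=3/7b
6) 683.891ms=15/7b +136.778ms=3/7b
7) 820.669ms=18/7b +136.778ms=3/7b
8) 957.447ms=3b +478.723ms=3/2b
9) 1436.17ms=9/2b +478.723ms=3/2b
Σ=6b of 6 (188bpm 6/8) — PASS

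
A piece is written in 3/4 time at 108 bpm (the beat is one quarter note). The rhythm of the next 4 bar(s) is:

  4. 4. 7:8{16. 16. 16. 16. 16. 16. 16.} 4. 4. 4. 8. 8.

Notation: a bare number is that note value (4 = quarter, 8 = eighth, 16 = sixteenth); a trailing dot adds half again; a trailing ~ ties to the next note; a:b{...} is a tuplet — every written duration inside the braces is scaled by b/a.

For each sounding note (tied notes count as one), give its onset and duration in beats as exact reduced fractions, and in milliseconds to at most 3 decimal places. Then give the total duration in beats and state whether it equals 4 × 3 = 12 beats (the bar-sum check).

1) 0.0ms=0b +833.333ms=3/2b
2) 833.333ms=3/2b +833.333ms=3/2b
3) 1666.667ms=3b +238.095ms=3/7b
4) 1904.762ms=24/7b +238.095ms=3/7b
5) 2142.857ms=27/7b +238.095ms=3/7b
6) 2380.952ms=30/7b +238.095ms=3/7b
7) 2619.048ms=33/7b +238.095ms=3/7b
8) 2857.143ms=36/7b +238.095ms=3/7b
9) 3095.238ms=39/7b +238.095ms=3/7b
10) 3333.333ms=6b +833.333ms=3/2b
11) 4166.667ms=15/2b +833.333ms=3/2b
12) 5000.0ms=9b +833.333ms=3/2b
13) 5833.333ms=21/2b +416.667ms=3/4b
14) 6250.0ms=45/4b +416.667ms=3/4b
Σ=12b of 12 (108bpm 3/4) — PASS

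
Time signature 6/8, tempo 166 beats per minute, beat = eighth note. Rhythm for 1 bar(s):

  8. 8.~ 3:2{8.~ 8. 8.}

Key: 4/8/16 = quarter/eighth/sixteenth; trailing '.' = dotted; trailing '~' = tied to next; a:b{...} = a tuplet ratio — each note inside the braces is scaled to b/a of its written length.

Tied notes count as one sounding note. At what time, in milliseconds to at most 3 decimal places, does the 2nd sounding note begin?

1. 0.0ms @ 0 + 542.169ms (3/2)
2. 542.169ms @ 3/2 + 1265.06ms (7/2)
3. 1807.229ms @ 5 + 361.446ms (1)

note 2 onset = 3/2b = 542.169ms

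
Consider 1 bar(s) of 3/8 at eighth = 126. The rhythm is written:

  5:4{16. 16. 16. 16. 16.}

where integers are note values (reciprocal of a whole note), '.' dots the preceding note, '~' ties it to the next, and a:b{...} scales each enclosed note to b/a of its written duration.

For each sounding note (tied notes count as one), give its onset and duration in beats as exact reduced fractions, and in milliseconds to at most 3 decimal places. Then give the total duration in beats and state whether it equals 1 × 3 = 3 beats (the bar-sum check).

1) 0.0ms=0b +285.714ms=3/5b
2) 285.714ms=3/5b +285.714ms=3/5b
3) 571.429ms=6/5b +285.714ms=3/5b
4) 857.143ms=9/5b +285.714ms=3/5b
5) 1142.857ms=12/5b +285.714ms=3/5b
Σ=3b of 3 (126bpm 3/8) — PASS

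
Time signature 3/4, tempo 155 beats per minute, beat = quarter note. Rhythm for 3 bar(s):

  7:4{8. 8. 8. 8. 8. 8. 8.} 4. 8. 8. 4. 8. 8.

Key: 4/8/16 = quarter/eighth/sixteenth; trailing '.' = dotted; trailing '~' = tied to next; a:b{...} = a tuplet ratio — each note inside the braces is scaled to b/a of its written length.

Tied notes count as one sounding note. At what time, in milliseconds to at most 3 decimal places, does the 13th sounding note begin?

1. 0.0ms @ 0 + 165.899ms (3/7)
2. 165.899ms @ 3/7 + 165.899ms (3/7)
3. 331.797ms @ 6/7 + 165.899ms (3/7)
4. 497.696ms @ 9/7 + 165.899ms (3/7)
5. 663.594ms @ 12/7 + 165.899ms (3/7)
6. 829.493ms @ 15/7 + 165.899ms (3/7)
7. 995.392ms @ 18/7 + 165.899ms (3/7)
8. 1161.29ms @ 3 + 580.645ms (3/2)
9. 1741.935ms @ 9/2 + 290.323ms (3/4)
10. 2032.258ms @ 21/4 + 290.323ms (3/4)
11. 2322.581ms @ 6 + 580.645ms (3/2)
12. 2903.226ms @ 15/2 + 290.323ms (3/4)
13. 3193.548ms @ 33/4 + 290.323ms (3/4)

note 13 onset = 33/4b = 3193.548ms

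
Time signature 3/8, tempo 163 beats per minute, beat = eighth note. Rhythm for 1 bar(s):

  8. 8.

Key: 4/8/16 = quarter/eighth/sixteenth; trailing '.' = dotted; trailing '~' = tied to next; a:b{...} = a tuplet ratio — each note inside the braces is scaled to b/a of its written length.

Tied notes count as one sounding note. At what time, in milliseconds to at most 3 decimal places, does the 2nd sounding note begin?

note 2 onset = 3/2b = 552.147ms

1. 0.0ms @ 0 + 552.147ms (3/2)
2. 552.147ms @ 3/2 + 552.147ms (3/2)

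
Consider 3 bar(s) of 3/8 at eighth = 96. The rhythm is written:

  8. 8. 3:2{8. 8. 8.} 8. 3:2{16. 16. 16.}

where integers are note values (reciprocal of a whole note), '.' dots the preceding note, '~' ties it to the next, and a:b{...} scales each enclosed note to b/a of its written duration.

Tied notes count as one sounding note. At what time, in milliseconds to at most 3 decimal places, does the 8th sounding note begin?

1. 0.0ms @ 0 + 937.5ms (3/2)
2. 937.5ms @ 3/2 + 937.5ms (3/2)
3. 1875.0ms @ 3 + 625.0ms (1)
4. 2500.0ms @ 4 + 625.0ms (1)
5. 3125.0ms @ 5 + 625.0ms (1)
6. 3750.0ms @ 6 + 937.5ms (3/2)
7. 4687.5ms @ 15/2 + 312.5ms (1/2)
8. 5000.0ms @ 8 + 312.5ms (1/2)
9. 5312.5ms @ 17/2 + 312.5ms (1/2)

note 8 onset = 8b = 5000.0ms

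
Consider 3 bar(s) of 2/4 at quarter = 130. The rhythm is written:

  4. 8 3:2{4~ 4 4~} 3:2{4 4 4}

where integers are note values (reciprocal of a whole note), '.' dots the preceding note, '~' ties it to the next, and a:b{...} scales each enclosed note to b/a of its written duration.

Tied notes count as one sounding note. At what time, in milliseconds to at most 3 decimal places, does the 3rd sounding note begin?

note 3 onset = 2b = 923.077ms

1. 0.0ms @ 0 + 692.308ms (3/2)
2. 692.308ms @ 3/2 + 230.769ms (1/2)
3. 923.077ms @ 2 + 615.385ms (4/3)
4. 1538.462ms @ 10/3 + 615.385ms (4/3)
5. 2153.846ms @ 14/3 + 307.692ms (2/3)
6. 2461.538ms @ 16/3 + 307.692ms (2/3)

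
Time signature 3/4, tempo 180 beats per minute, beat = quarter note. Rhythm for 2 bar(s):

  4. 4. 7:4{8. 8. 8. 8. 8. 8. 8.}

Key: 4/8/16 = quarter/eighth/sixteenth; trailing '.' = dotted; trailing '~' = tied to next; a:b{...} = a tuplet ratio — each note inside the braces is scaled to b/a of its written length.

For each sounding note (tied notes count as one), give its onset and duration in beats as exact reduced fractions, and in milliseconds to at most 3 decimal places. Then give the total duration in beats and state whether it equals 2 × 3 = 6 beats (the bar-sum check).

1) 0.0ms=0b +500.0ms=3/2b
2) 500.0ms=3/2b +500.0ms=3/2b
3) 1000.0ms=3b +142.857ms=3/7b
4) 1142.857ms=24/7b +142.857ms=3/7b
5) 1285.714ms=27/7b +142.857ms=3/7b
6) 1428.571ms=30/7b +142.857ms=3/7b
7) 1571.429ms=33/7b +142.857ms=3/7b
8) 1714.286ms=36/7b +142.857ms=3/7b
9) 1857.143ms=39/7b +142.857ms=3/7b
Σ=6b of 6 (180bpm 3/4) — PASS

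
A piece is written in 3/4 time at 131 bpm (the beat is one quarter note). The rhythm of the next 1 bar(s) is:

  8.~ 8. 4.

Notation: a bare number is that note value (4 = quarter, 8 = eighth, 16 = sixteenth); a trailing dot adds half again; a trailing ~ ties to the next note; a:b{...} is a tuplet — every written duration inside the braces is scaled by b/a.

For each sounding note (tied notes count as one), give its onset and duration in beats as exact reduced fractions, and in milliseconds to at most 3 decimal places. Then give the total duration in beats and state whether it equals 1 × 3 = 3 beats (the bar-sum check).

1) 0.0ms=0b +687.023ms=3/2b
2) 687.023ms=3/2b +687.023ms=3/2b
Σ=3b of 3 (131bpm 3/4) — PASS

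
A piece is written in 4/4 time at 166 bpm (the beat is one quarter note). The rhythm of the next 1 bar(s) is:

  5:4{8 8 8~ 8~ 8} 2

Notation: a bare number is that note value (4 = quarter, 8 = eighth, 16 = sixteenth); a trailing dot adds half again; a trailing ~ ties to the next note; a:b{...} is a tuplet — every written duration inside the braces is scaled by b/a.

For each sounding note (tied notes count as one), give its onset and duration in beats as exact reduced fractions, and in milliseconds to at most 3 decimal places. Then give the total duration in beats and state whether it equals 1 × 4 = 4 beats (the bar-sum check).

1) 0.0ms=0b +144.578ms=2/5b
2) 144.578ms=2/5b +144.578ms=2/5b
3) 289.157ms=4/5b +433.735ms=6/5b
4) 722.892ms=2b +722.892ms=2b
Σ=4b of 4 (166bpm 4/4) — PASS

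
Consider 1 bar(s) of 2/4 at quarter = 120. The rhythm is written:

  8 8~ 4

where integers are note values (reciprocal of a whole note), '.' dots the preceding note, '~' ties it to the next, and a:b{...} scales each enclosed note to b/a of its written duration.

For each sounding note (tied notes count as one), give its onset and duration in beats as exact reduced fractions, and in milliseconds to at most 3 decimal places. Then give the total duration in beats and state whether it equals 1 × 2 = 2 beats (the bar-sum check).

1) 0.0ms=0b +250.0ms=1/2b
2) 250.0ms=1/2b +750.0ms=3/2b
Σ=2b of 2 (120bpm 2/4) — PASS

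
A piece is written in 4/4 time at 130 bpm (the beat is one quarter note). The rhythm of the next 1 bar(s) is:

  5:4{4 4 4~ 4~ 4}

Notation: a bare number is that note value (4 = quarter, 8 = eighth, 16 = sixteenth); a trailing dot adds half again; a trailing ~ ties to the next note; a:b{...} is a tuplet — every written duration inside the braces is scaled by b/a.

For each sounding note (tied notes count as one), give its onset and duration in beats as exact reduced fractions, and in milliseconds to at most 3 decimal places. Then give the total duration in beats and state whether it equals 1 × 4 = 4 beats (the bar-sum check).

1) 0.0ms=0b +369.231ms=4/5b
2) 369.231ms=4/5b +369.231ms=4/5b
3) 738.462ms=8/5b +1107.692ms=12/5b
Σ=4b of 4 (130bpm 4/4) — PASS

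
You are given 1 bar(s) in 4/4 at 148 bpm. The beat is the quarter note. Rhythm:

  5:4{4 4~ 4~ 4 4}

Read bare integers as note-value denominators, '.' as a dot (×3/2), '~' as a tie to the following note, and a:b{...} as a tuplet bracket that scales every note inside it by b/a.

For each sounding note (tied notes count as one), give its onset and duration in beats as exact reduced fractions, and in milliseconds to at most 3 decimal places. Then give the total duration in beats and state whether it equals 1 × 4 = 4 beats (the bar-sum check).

1) 0.0ms=0b +324.324ms=4/5b
2) 324.324ms=4/5b +972.973ms=12/5b
3) 1297.297ms=16/5b +324.324ms=4/5b
Σ=4b of 4 (148bpm 4/4) — PASS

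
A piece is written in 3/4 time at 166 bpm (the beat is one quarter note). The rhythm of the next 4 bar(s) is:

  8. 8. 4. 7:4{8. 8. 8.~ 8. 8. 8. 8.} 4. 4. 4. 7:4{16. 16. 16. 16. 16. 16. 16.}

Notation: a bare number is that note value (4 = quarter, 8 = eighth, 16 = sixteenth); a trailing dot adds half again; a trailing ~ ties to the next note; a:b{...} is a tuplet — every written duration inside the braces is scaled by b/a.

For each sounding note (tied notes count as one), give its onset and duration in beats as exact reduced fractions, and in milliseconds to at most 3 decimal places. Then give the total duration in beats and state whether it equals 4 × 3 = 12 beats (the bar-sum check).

1) 0.0ms=0b +271.084ms=3/4b
2) 271.084ms=3/4b +271.084ms=3/4b
3) 542.169ms=3/2b +542.169ms=3/2b
4) 1084.337ms=3b +154.905ms=3/7b
5) 1239.243ms=24/7b +154.905ms=3/7b
6) 1394.148ms=27/7b +309.811ms=6/7b
7) 1703.959ms=33/7b +154.905ms=3/7b
8) 1858.864ms=36/7b +154.905ms=3/7b
9) 2013.769ms=39/7b +154.905ms=3/7b
10) 2168.675ms=6b +542.169ms=3/2b
11) 2710.843ms=15/2b +542.169ms=3/2b
12) 3253.012ms=9b +542.169ms=3/2b
13) 3795.181ms=21/2b +77.453ms=3/14b
14) 3872.633ms=75/7b +77.453ms=3/14b
15) 3950.086ms=153/14b +77.453ms=3/14b
16) 4027.539ms=78/7b +77.453ms=3/14b
17) 4104.991ms=159/14b +77.453ms=3/14b
18) 4182.444ms=81/7b +77.453ms=3/14b
19) 4259.897ms=165/14b +77.453ms=3/14b
Σ=12b of 12 (166bpm 3/4) — PASS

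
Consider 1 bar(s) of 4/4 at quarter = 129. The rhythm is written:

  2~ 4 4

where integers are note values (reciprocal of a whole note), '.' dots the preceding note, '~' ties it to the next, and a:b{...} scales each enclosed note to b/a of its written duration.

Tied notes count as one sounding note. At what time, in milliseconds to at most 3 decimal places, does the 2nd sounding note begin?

note 2 onset = 3b = 1395.349ms

1. 0.0ms @ 0 + 1395.349ms (3)
2. 1395.349ms @ 3 + 465.116ms (1)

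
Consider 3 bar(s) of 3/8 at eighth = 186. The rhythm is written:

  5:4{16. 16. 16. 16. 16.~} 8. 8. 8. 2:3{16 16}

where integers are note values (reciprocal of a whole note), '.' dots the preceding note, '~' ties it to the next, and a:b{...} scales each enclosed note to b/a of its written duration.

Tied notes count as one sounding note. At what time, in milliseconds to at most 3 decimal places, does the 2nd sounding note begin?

1. 0.0ms @ 0 + 193.548ms (3/5)
2. 193.548ms @ 3/5 + 193.548ms (3/5)
3. 387.097ms @ 6/5 + 193.548ms (3/5)
4. 580.645ms @ 9/5 + 193.548ms (3/5)
5. 774.194ms @ 12/5 + 677.419ms (21/10)
6. 1451.613ms @ 9/2 + 483.871ms (3/2)
7. 1935.484ms @ 6 + 483.871ms (3/2)
8. 2419.355ms @ 15/2 + 241.935ms (3/4)
9. 2661.29ms @ 33/4 + 241.935ms (3/4)

note 2 onset = 3/5b = 193.548ms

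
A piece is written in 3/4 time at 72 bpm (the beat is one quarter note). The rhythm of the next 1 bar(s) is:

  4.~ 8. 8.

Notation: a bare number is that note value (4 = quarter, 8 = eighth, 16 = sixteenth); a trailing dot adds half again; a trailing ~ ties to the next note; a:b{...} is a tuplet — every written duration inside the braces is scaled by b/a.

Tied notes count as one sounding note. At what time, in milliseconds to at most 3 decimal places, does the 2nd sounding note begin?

note 2 onset = 9/4b = 1875.0ms

1. 0.0ms @ 0 + 1875.0ms (9/4)
2. 1875.0ms @ 9/4 + 625.0ms (3/4)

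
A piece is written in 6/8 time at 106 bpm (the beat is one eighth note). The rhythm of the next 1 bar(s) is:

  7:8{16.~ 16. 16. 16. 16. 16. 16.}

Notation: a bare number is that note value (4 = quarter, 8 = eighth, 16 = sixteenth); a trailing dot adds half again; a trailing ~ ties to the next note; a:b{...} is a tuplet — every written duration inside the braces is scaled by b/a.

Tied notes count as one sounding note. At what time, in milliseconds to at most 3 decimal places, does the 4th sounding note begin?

note 4 onset = 24/7b = 1940.701ms

1. 0.0ms @ 0 + 970.35ms (12/7)
2. 970.35ms @ 12/7 + 485.175ms (6/7)
3. 1455.526ms @ 18/7 + 485.175ms (6/7)
4. 1940.701ms @ 24/7 + 485.175ms (6/7)
5. 2425.876ms @ 30/7 + 485.175ms (6/7)
6. 2911.051ms @ 36/7 + 485.175ms (6/7)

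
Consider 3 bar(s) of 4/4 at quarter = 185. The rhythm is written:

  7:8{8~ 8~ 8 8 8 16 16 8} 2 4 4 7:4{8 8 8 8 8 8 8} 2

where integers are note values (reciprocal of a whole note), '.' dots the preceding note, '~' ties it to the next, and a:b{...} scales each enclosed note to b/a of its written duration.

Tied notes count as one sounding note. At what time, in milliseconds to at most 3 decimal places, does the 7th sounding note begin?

note 7 onset = 4b = 1297.297ms

1. 0.0ms @ 0 + 555.985ms (12/7)
2. 555.985ms @ 12/7 + 185.328ms (4/7)
3. 741.313ms @ 16/7 + 185.328ms (4/7)
4. 926.641ms @ 20/7 + 92.664ms (2/7)
5. 1019.305ms @ 22/7 + 92.664ms (2/7)
6. 1111.969ms @ 24/7 + 185.328ms (4/7)
7. 1297.297ms @ 4 + 648.649ms (2)
8. 1945.946ms @ 6 + 324.324ms (1)
9. 2270.27ms @ 7 + 324.324ms (1)
10. 2594.595ms @ 8 + 92.664ms (2/7)
11. 2687.259ms @ 58/7 + 92.664ms (2/7)
12. 2779.923ms @ 60/7 + 92.664ms (2/7)
13. 2872.587ms @ 62/7 + 92.664ms (2/7)
14. 2965.251ms @ 64/7 + 92.664ms (2/7)
15. 3057.915ms @ 66/7 + 92.664ms (2/7)
16. 3150.579ms @ 68/7 + 92.664ms (2/7)
17. 3243.243ms @ 10 + 648.649ms (2)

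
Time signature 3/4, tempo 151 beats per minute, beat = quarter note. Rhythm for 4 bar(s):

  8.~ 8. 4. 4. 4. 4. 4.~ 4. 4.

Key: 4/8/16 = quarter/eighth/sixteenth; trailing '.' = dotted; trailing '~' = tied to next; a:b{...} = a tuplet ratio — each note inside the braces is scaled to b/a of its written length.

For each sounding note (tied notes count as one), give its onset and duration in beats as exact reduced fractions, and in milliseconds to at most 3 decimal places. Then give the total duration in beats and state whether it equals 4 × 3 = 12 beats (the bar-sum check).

1) 0.0ms=0b +596.026ms=3/2b
2) 596.026ms=3/2b +596.026ms=3/2b
3) 1192.053ms=3b +596.026ms=3/2b
4) 1788.079ms=9/2b +596.026ms=3/2b
5) 2384.106ms=6b +596.026ms=3/2b
6) 2980.132ms=15/2b +1192.053ms=3b
7) 4172.185ms=21/2b +596.026ms=3/2b
Σ=12b of 12 (151bpm 3/4) — PASS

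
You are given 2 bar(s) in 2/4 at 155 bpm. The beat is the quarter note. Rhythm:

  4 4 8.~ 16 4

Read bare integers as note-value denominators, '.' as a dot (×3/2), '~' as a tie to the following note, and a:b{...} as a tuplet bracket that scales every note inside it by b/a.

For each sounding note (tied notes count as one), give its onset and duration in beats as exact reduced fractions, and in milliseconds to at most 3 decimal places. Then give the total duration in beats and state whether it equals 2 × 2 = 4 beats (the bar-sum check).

1) 0.0ms=0b +387.097ms=1b
2) 387.097ms=1b +387.097ms=1b
3) 774.194ms=2b +387.097ms=1b
4) 1161.29ms=3b +387.097ms=1b
Σ=4b of 4 (155bpm 2/4) — PASS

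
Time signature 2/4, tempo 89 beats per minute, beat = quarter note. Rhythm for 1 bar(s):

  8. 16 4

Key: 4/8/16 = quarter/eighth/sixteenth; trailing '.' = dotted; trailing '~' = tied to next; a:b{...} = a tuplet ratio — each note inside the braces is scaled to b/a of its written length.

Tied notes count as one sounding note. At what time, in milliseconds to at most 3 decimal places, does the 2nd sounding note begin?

1. 0.0ms @ 0 + 505.618ms (3/4)
2. 505.618ms @ 3/4 + 168.539ms (1/4)
3. 674.157ms @ 1 + 674.157ms (1)

note 2 onset = 3/4b = 505.618ms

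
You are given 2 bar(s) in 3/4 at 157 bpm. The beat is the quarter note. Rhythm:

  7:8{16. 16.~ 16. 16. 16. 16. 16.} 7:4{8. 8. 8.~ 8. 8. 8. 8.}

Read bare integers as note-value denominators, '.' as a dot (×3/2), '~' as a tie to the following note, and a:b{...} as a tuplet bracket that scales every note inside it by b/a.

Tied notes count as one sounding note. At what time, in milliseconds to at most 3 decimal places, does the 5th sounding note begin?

note 5 onset = 15/7b = 818.926ms

1. 0.0ms @ 0 + 163.785ms (3/7)
2. 163.785ms @ 3/7 + 327.571ms (6/7)
3. 491.356ms @ 9/7 + 163.785ms (3/7)
4. 655.141ms @ 12/7 + 163.785ms (3/7)
5. 818.926ms @ 15/7 + 163.785ms (3/7)
6. 982.712ms @ 18/7 + 163.785ms (3/7)
7. 1146.497ms @ 3 + 163.785ms (3/7)
8. 1310.282ms @ 24/7 + 163.785ms (3/7)
9. 1474.067ms @ 27/7 + 327.571ms (6/7)
10. 1801.638ms @ 33/7 + 163.785ms (3/7)
11. 1965.423ms @ 36/7 + 163.785ms (3/7)
12. 2129.208ms @ 39/7 + 163.785ms (3/7)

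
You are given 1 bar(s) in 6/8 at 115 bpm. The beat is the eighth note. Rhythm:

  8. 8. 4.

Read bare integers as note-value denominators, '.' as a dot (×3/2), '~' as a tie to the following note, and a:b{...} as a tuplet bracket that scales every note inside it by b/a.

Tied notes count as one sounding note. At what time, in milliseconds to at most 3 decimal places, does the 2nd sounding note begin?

1. 0.0ms @ 0 + 782.609ms (3/2)
2. 782.609ms @ 3/2 + 782.609ms (3/2)
3. 1565.217ms @ 3 + 1565.217ms (3)

note 2 onset = 3/2b = 782.609ms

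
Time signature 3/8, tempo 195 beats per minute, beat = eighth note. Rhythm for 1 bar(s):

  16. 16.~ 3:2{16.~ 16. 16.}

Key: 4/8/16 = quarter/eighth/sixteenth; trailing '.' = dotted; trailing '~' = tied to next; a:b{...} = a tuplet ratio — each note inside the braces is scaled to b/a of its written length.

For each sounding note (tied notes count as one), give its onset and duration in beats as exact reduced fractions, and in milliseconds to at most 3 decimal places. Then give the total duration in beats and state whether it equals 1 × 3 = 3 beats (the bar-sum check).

1) 0.0ms=0b +230.769ms=3/4b
2) 230.769ms=3/4b +538.462ms=7/4b
3) 769.231ms=5/2b +153.846ms=1/2b
Σ=3b of 3 (195bpm 3/8) — PASS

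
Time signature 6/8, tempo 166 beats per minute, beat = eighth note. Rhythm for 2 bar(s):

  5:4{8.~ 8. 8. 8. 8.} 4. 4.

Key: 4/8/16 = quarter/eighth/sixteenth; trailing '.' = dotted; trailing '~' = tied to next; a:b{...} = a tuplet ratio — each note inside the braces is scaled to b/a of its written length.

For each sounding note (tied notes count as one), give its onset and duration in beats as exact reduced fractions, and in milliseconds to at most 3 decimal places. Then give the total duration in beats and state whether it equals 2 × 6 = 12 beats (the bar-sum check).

1) 0.0ms=0b +867.47ms=12/5b
2) 867.47ms=12/5b +433.735ms=6/5b
3) 1301.205ms=18/5b +433.735ms=6/5b
4) 1734.94ms=24/5b +433.735ms=6/5b
5) 2168.675ms=6b +1084.337ms=3b
6) 3253.012ms=9b +1084.337ms=3b
Σ=12b of 12 (166bpm 6/8) — PASS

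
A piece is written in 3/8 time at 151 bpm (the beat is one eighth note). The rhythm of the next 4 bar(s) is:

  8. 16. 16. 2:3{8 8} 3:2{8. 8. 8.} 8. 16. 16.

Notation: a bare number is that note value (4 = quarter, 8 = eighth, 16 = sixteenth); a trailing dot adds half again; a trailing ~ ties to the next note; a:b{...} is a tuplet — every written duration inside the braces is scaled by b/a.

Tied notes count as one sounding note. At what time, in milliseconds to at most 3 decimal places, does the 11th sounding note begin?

1. 0.0ms @ 0 + 596.026ms (3/2)
2. 596.026ms @ 3/2 + 298.013ms (3/4)
3. 894.04ms @ 9/4 + 298.013ms (3/4)
4. 1192.053ms @ 3 + 596.026ms (3/2)
5. 1788.079ms @ 9/2 + 596.026ms (3/2)
6. 2384.106ms @ 6 + 397.351ms (1)
7. 2781.457ms @ 7 + 397.351ms (1)
8. 3178.808ms @ 8 + 397.351ms (1)
9. 3576.159ms @ 9 + 596.026ms (3/2)
10. 4172.185ms @ 21/2 + 298.013ms (3/4)
11. 4470.199ms @ 45/4 + 298.013ms (3/4)

note 11 onset = 45/4b = 4470.199ms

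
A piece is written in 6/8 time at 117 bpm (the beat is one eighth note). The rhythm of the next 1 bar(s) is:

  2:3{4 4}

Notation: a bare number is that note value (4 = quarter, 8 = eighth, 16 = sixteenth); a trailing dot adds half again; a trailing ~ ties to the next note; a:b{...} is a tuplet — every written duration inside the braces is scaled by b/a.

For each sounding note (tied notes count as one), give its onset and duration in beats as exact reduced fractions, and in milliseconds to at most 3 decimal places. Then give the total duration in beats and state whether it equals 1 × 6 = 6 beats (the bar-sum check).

1) 0.0ms=0b +1538.462ms=3b
2) 1538.462ms=3b +1538.462ms=3b
Σ=6b of 6 (117bpm 6/8) — PASS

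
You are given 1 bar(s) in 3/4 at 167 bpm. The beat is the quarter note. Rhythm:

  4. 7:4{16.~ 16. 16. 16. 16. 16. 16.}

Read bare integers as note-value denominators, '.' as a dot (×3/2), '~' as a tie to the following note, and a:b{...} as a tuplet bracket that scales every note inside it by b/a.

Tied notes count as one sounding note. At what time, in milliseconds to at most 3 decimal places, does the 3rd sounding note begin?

1. 0.0ms @ 0 + 538.922ms (3/2)
2. 538.922ms @ 3/2 + 153.978ms (3/7)
3. 692.9ms @ 27/14 + 76.989ms (3/14)
4. 769.889ms @ 15/7 + 76.989ms (3/14)
5. 846.878ms @ 33/14 + 76.989ms (3/14)
6. 923.867ms @ 18/7 + 76.989ms (3/14)
7. 1000.855ms @ 39/14 + 76.989ms (3/14)

note 3 onset = 27/14b = 692.9ms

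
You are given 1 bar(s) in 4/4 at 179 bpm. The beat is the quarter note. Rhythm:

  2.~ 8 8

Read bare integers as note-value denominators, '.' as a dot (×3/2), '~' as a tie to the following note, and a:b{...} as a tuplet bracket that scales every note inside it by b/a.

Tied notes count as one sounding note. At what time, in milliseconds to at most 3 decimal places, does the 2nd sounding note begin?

1. 0.0ms @ 0 + 1173.184ms (7/2)
2. 1173.184ms @ 7/2 + 167.598ms (1/2)

note 2 onset = 7/2b = 1173.184ms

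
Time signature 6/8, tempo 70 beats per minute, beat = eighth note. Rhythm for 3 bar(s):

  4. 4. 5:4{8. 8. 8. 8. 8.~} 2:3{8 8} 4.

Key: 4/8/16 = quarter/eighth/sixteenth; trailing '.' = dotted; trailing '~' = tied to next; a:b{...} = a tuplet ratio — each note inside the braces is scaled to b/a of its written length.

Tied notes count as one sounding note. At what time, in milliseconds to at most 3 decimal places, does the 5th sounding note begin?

1. 0.0ms @ 0 + 2571.429ms (3)
2. 2571.429ms @ 3 + 2571.429ms (3)
3. 5142.857ms @ 6 + 1028.571ms (6/5)
4. 6171.429ms @ 36/5 + 1028.571ms (6/5)
5. 7200.0ms @ 42/5 + 1028.571ms (6/5)
6. 8228.571ms @ 48/5 + 1028.571ms (6/5)
7. 9257.143ms @ 54/5 + 2314.286ms (27/10)
8. 11571.429ms @ 27/2 + 1285.714ms (3/2)
9. 12857.143ms @ 15 + 2571.429ms (3)

note 5 onset = 42/5b = 7200.0ms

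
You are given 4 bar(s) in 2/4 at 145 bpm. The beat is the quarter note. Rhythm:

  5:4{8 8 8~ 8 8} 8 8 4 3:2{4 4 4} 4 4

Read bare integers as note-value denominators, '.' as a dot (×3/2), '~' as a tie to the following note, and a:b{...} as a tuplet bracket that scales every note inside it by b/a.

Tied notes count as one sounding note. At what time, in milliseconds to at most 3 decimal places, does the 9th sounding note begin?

note 9 onset = 14/3b = 1931.034ms

1. 0.0ms @ 0 + 165.517ms (2/5)
2. 165.517ms @ 2/5 + 165.517ms (2/5)
3. 331.034ms @ 4/5 + 331.034ms (4/5)
4. 662.069ms @ 8/5 + 165.517ms (2/5)
5. 827.586ms @ 2 + 206.897ms (1/2)
6. 1034.483ms @ 5/2 + 206.897ms (1/2)
7. 1241.379ms @ 3 + 413.793ms (1)
8. 1655.172ms @ 4 + 275.862ms (2/3)
9. 1931.034ms @ 14/3 + 275.862ms (2/3)
10. 2206.897ms @ 16/3 + 275.862ms (2/3)
11. 2482.759ms @ 6 + 413.793ms (1)
12. 2896.552ms @ 7 + 413.793ms (1)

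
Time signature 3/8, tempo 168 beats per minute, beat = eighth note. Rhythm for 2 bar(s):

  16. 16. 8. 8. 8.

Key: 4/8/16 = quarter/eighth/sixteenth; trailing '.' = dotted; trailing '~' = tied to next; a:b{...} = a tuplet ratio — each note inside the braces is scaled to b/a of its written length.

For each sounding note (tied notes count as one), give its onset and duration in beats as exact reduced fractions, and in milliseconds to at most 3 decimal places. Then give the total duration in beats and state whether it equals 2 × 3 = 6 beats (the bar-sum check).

1) 0.0ms=0b +267.857ms=3/4b
2) 267.857ms=3/4b +267.857ms=3/4b
3) 535.714ms=3/2b +535.714ms=3/2b
4) 1071.429ms=3b +535.714ms=3/2b
5) 1607.143ms=9/2b +535.714ms=3/2b
Σ=6b of 6 (168bpm 3/8) — PASS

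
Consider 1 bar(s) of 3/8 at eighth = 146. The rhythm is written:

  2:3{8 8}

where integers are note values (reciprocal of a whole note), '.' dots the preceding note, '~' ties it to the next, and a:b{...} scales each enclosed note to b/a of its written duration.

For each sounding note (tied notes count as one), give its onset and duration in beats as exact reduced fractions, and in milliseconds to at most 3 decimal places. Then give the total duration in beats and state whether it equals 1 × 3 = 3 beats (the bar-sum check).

1) 0.0ms=0b +616.438ms=3/2b
2) 616.438ms=3/2b +616.438ms=3/2b
Σ=3b of 3 (146bpm 3/8) — PASS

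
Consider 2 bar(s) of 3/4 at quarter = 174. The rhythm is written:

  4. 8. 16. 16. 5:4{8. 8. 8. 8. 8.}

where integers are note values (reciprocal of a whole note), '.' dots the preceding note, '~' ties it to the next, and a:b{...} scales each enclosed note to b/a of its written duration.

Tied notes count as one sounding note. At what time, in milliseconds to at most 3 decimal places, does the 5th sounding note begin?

note 5 onset = 3b = 1034.483ms

1. 0.0ms @ 0 + 517.241ms (3/2)
2. 517.241ms @ 3/2 + 258.621ms (3/4)
3. 775.862ms @ 9/4 + 129.31ms (3/8)
4. 905.172ms @ 21/8 + 129.31ms (3/8)
5. 1034.483ms @ 3 + 206.897ms (3/5)
6. 1241.379ms @ 18/5 + 206.897ms (3/5)
7. 1448.276ms @ 21/5 + 206.897ms (3/5)
8. 1655.172ms @ 24/5 + 206.897ms (3/5)
9. 1862.069ms @ 27/5 + 206.897ms (3/5)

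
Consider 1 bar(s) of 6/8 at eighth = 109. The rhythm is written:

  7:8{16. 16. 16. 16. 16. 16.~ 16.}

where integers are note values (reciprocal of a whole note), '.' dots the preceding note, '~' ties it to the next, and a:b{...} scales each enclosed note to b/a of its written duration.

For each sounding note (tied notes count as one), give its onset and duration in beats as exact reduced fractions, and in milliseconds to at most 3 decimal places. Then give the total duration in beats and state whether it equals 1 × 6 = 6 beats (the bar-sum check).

1) 0.0ms=0b +471.822ms=6/7b
2) 471.822ms=6/7b +471.822ms=6/7b
3) 943.644ms=12/7b +471.822ms=6/7b
4) 1415.465ms=18/7b +471.822ms=6/7b
5) 1887.287ms=24/7b +471.822ms=6/7b
6) 2359.109ms=30/7b +943.644ms=12/7b
Σ=6b of 6 (109bpm 6/8) — PASS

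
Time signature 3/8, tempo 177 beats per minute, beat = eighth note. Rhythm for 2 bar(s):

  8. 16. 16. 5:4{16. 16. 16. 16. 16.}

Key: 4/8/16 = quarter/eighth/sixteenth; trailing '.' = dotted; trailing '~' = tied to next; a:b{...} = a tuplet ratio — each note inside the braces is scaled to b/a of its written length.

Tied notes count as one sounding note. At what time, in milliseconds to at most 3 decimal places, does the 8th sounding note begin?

1. 0.0ms @ 0 + 508.475ms (3/2)
2. 508.475ms @ 3/2 + 254.237ms (3/4)
3. 762.712ms @ 9/4 + 254.237ms (3/4)
4. 1016.949ms @ 3 + 203.39ms (3/5)
5. 1220.339ms @ 18/5 + 203.39ms (3/5)
6. 1423.729ms @ 21/5 + 203.39ms (3/5)
7. 1627.119ms @ 24/5 + 203.39ms (3/5)
8. 1830.508ms @ 27/5 + 203.39ms (3/5)

note 8 onset = 27/5b = 1830.508ms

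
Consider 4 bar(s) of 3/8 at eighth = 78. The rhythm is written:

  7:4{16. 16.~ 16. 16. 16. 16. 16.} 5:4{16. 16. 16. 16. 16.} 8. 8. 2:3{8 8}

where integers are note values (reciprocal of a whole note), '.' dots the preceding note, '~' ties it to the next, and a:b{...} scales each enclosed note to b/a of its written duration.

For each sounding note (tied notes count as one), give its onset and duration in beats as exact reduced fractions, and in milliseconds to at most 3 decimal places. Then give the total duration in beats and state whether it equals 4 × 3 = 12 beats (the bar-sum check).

1) 0.0ms=0b +329.67ms=3/7b
2) 329.67ms=3/7b +659.341ms=6/7b
3) 989.011ms=9/7b +329.67ms=3/7b
4) 1318.681ms=12/7b +329.67ms=3/7b
5) 1648.352ms=15/7b +329.67ms=3/7b
6) 1978.022ms=18/7b +329.67ms=3/7b
7) 2307.692ms=3b +461.538ms=3/5b
8) 2769.231ms=18/5b +461.538ms=3/5b
9) 3230.769ms=21/5b +461.538ms=3/5b
10) 3692.308ms=24/5b +461.538ms=3/5b
11) 4153.846ms=27/5b +461.538ms=3/5b
12) 4615.385ms=6b +1153.846ms=3/2b
13) 5769.231ms=15/2b +1153.846ms=3/2b
14) 6923.077ms=9b +1153.846ms=3/2b
15) 8076.923ms=21/2b +1153.846ms=3/2b
Σ=12b of 12 (78bpm 3/8) — PASS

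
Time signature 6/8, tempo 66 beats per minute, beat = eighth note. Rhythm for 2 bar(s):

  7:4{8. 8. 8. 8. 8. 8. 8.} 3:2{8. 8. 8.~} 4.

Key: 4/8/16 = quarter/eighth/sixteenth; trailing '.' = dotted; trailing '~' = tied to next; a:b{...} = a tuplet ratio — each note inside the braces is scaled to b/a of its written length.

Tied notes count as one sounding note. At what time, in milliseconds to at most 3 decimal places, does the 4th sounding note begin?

1. 0.0ms @ 0 + 779.221ms (6/7)
2. 779.221ms @ 6/7 + 779.221ms (6/7)
3. 1558.442ms @ 12/7 + 779.221ms (6/7)
4. 2337.662ms @ 18/7 + 779.221ms (6/7)
5. 3116.883ms @ 24/7 + 779.221ms (6/7)
6. 3896.104ms @ 30/7 + 779.221ms (6/7)
7. 4675.325ms @ 36/7 + 779.221ms (6/7)
8. 5454.545ms @ 6 + 909.091ms (1)
9. 6363.636ms @ 7 + 909.091ms (1)
10. 7272.727ms @ 8 + 3636.364ms (4)

note 4 onset = 18/7b = 2337.662ms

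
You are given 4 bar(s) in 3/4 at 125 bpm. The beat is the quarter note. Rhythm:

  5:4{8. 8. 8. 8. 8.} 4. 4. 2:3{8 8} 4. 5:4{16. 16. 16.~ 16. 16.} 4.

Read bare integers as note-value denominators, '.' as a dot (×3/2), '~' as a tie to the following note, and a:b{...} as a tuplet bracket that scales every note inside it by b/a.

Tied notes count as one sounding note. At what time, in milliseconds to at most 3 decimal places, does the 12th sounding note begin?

1. 0.0ms @ 0 + 288.0ms (3/5)
2. 288.0ms @ 3/5 + 288.0ms (3/5)
3. 576.0ms @ 6/5 + 288.0ms (3/5)
4. 864.0ms @ 9/5 + 288.0ms (3/5)
5. 1152.0ms @ 12/5 + 288.0ms (3/5)
6. 1440.0ms @ 3 + 720.0ms (3/2)
7. 2160.0ms @ 9/2 + 720.0ms (3/2)
8. 2880.0ms @ 6 + 360.0ms (3/4)
9. 3240.0ms @ 27/4 + 360.0ms (3/4)
10. 3600.0ms @ 15/2 + 720.0ms (3/2)
11. 4320.0ms @ 9 + 144.0ms (3/10)
12. 4464.0ms @ 93/10 + 144.0ms (3/10)
13. 4608.0ms @ 48/5 + 288.0ms (3/5)
14. 4896.0ms @ 51/5 + 144.0ms (3/10)
15. 5040.0ms @ 21/2 + 720.0ms (3/2)

note 12 onset = 93/10b = 4464.0ms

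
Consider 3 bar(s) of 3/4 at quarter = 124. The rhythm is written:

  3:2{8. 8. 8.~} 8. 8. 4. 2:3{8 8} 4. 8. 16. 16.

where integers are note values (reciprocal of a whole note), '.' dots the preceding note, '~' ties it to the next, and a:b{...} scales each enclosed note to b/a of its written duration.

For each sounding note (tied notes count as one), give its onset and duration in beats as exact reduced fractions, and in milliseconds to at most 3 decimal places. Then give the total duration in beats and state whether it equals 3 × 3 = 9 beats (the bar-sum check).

1) 0.0ms=0b +241.935ms=1/2b
2) 241.935ms=1/2b +241.935ms=1/2b
3) 483.871ms=1b +604.839ms=5/4b
4) 1088.71ms=9/4b +362.903ms=3/4b
5) 1451.613ms=3b +725.806ms=3/2b
6) 2177.419ms=9/2b +362.903ms=3/4b
7) 2540.323ms=21/4b +362.903ms=3/4b
8) 2903.226ms=6b +725.806ms=3/2b
9) 3629.032ms=15/2b +362.903ms=3/4b
10) 3991.935ms=33/4b +181.452ms=3/8b
11) 4173.387ms=69/8b +181.452ms=3/8b
Σ=9b of 9 (124bpm 3/4) — PASS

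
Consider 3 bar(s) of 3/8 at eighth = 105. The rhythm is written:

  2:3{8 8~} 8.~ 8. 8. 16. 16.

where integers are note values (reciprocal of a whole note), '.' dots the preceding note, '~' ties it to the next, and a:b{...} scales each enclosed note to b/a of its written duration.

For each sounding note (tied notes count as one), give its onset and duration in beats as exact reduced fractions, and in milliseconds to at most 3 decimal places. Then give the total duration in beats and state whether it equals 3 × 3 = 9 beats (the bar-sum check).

1) 0.0ms=0b +857.143ms=3/2b
2) 857.143ms=3/2b +2571.429ms=9/2b
3) 3428.571ms=6b +857.143ms=3/2b
4) 4285.714ms=15/2b +428.571ms=3/4b
5) 4714.286ms=33/4b +428.571ms=3/4b
Σ=9b of 9 (105bpm 3/8) — PASS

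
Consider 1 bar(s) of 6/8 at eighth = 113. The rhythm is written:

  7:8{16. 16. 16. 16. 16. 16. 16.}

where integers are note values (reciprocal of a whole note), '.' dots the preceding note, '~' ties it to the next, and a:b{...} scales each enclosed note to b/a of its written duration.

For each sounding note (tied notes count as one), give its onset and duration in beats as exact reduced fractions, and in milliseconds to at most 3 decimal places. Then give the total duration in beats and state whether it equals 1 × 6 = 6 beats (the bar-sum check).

1) 0.0ms=0b +455.12ms=6/7b
2) 455.12ms=6/7b +455.12ms=6/7b
3) 910.24ms=12/7b +455.12ms=6/7b
4) 1365.36ms=18/7b +455.12ms=6/7b
5) 1820.48ms=24/7b +455.12ms=6/7b
6) 2275.601ms=30/7b +455.12ms=6/7b
7) 2730.721ms=36/7b +455.12ms=6/7b
Σ=6b of 6 (113bpm 6/8) — PASS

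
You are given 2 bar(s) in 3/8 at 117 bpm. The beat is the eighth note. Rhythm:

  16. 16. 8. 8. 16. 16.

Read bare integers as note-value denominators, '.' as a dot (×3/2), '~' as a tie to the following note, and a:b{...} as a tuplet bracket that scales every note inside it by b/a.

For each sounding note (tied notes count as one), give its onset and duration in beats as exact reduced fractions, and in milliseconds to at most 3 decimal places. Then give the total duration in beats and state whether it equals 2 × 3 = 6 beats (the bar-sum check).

1) 0.0ms=0b +384.615ms=3/4b
2) 384.615ms=3/4b +384.615ms=3/4b
3) 769.231ms=3/2b +769.231ms=3/2b
4) 1538.462ms=3b +769.231ms=3/2b
5) 2307.692ms=9/2b +384.615ms=3/4b
6) 2692.308ms=21/4b +384.615ms=3/4b
Σ=6b of 6 (117bpm 3/8) — PASS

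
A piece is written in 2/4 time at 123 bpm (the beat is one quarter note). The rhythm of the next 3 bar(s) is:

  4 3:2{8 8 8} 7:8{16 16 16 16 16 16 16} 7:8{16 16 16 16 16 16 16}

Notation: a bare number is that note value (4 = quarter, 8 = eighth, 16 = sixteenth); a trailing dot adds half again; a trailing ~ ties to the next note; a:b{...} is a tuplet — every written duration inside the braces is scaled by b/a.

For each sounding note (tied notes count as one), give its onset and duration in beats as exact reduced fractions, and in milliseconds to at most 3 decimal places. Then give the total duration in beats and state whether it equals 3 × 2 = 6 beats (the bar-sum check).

1) 0.0ms=0b +487.805ms=1b
2) 487.805ms=1b +162.602ms=1/3b
3) 650.407ms=4/3b +162.602ms=1/3b
4) 813.008ms=5/3b +162.602ms=1/3b
5) 975.61ms=2b +139.373ms=2/7b
6) 1114.983ms=16/7b +139.373ms=2/7b
7) 1254.355ms=18/7b +139.373ms=2/7b
8) 1393.728ms=20/7b +139.373ms=2/7b
9) 1533.101ms=22/7b +139.373ms=2/7b
10) 1672.474ms=24/7b +139.373ms=2/7b
11) 1811.847ms=26/7b +139.373ms=2/7b
12) 1951.22ms=4b +139.373ms=2/7b
13) 2090.592ms=30/7b +139.373ms=2/7b
14) 2229.965ms=32/7b +139.373ms=2/7b
15) 2369.338ms=34/7b +139.373ms=2/7b
16) 2508.711ms=36/7b +139.373ms=2/7b
17) 2648.084ms=38/7b +139.373ms=2/7b
18) 2787.456ms=40/7b +139.373ms=2/7b
Σ=6b of 6 (123bpm 2/4) — PASS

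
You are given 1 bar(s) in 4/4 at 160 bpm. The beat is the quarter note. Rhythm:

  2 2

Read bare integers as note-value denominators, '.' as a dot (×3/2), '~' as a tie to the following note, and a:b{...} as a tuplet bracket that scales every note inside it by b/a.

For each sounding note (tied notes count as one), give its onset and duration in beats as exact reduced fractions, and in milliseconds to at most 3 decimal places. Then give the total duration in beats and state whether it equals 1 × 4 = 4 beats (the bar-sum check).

1) 0.0ms=0b +750.0ms=2b
2) 750.0ms=2b +750.0ms=2b
Σ=4b of 4 (160bpm 4/4) — PASS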